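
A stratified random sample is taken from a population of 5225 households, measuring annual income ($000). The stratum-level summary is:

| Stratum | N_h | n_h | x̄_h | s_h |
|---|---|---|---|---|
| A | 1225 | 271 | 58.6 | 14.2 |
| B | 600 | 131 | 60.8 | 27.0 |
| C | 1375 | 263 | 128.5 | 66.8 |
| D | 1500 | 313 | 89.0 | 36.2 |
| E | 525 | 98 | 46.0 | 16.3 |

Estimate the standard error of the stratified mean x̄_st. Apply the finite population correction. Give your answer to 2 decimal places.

V̂(x̄_st) = Σ W_h² (1 − n_h/N_h) s_h²/n_h, with W_h = N_h/N and N = 5225:
  stratum A: (1225/5225)²·(1 − 271/1225)·14.2²/271 = 0.0318507
  stratum B: (600/5225)²·(1 − 131/600)·27.0²/131 = 0.0573598
  stratum C: (1375/5225)²·(1 − 263/1375)·66.8²/263 = 0.950237
  stratum D: (1500/5225)²·(1 − 313/1500)·36.2²/313 = 0.27305
  stratum E: (525/5225)²·(1 − 98/525)·16.3²/98 = 0.022262
V̂(x̄_st) = 1.33476
SE(x̄_st) = √1.33476 = 1.15532

SE(x̄_st) ≈ 1.16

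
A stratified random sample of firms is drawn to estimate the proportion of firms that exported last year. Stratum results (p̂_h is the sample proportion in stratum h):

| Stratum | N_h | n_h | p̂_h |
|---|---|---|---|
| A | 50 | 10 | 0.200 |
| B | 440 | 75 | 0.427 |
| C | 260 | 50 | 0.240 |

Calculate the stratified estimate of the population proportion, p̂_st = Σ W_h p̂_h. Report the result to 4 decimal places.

p̂_st ≈ 0.3470

N = 750; stratum weights W_h = N_h/N.
p̂_st = Σ W_h p̂_h = (50·0.200 + 440·0.427 + 260·0.240)/750 = 0.34704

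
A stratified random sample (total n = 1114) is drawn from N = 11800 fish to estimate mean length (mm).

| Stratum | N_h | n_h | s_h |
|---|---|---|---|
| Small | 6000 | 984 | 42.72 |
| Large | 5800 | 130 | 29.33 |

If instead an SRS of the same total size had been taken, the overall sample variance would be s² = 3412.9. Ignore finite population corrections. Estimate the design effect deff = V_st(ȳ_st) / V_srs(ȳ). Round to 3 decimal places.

V̂(ȳ_st) = Σ W_h² s_h²/n_h, with W_h = N_h/N and N = 11800:
  stratum Small: (6000/11800)²·42.72²/984 = 0.479519
  stratum Large: (5800/11800)²·29.33²/130 = 1.59872
V_st = 2.07824
V_srs = s²/n = 3412.9/1114 = 3.06364
deff = V_st / V_srs = 2.07824/3.06364 = 0.6784

deff ≈ 0.678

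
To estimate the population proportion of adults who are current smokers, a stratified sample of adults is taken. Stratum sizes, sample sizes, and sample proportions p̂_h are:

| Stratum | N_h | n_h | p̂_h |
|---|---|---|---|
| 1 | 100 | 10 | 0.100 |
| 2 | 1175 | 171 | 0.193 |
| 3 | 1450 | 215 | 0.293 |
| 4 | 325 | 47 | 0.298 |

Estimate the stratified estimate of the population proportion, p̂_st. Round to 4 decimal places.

p̂_st ≈ 0.2487

N = 3050; stratum weights W_h = N_h/N.
p̂_st = Σ W_h p̂_h = (100·0.100 + 1175·0.193 + 1450·0.293 + 325·0.298)/3050 = 0.24868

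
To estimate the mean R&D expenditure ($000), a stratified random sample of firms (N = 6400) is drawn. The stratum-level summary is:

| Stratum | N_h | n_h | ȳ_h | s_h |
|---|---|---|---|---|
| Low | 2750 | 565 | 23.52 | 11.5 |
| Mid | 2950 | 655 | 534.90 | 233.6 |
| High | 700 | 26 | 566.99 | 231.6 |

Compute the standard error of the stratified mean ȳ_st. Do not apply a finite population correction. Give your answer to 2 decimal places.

V̂(ȳ_st) = Σ W_h² s_h²/n_h, with W_h = N_h/N and N = 6400:
  stratum Low: (2750/6400)²·11.5²/565 = 0.0432168
  stratum Mid: (2950/6400)²·233.6²/655 = 17.7006
  stratum High: (700/6400)²·231.6²/26 = 24.6797
V̂(ȳ_st) = 42.4235
SE(ȳ_st) = √42.4235 = 6.51334

SE(ȳ_st) ≈ 6.51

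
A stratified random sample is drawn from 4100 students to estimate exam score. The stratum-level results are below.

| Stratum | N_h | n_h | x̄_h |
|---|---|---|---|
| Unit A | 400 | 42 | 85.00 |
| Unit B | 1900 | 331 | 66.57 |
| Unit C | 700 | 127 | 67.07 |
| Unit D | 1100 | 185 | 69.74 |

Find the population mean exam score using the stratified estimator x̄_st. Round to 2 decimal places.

N = Σ N_h = 4100. Stratum weights W_h = N_h/N.
x̄_st = (400·85.00 + 1900·66.57 + 700·67.07 + 1100·69.74) / 4100 = 69.3039

x̄_st ≈ 69.30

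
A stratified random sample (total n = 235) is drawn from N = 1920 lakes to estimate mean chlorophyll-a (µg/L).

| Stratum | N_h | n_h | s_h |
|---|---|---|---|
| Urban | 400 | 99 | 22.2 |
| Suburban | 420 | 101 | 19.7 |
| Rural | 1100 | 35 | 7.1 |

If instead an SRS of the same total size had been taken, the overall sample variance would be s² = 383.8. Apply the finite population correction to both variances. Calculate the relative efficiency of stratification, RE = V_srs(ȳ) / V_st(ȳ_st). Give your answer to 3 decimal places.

RE ≈ 1.886

V̂(ȳ_st) = Σ W_h² (1 − n_h/N_h) s_h²/n_h, with W_h = N_h/N and N = 1920:
  stratum Urban: (400/1920)²·(1 − 99/400)·22.2²/99 = 0.16259
  stratum Suburban: (420/1920)²·(1 − 101/420)·19.7²/101 = 0.139652
  stratum Rural: (1100/1920)²·(1 − 35/1100)·7.1²/35 = 0.457708
V_st = 0.759951
V_srs = (1 − 235/1920)·383.8/235 = 1.4333
Relative efficiency = V_srs / V_st = 1.4333/0.759951 = 1.8860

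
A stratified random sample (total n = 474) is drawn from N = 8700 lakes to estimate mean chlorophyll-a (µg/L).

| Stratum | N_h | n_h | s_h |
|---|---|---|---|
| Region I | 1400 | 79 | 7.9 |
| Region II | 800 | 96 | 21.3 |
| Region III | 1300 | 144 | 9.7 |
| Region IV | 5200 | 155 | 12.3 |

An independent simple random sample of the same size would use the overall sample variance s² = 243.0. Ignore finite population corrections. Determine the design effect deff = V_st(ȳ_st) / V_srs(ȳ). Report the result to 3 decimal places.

V̂(ȳ_st) = Σ W_h² s_h²/n_h, with W_h = N_h/N and N = 8700:
  stratum Region I: (1400/8700)²·7.9²/79 = 0.0204571
  stratum Region II: (800/8700)²·21.3²/96 = 0.0399604
  stratum Region III: (1300/8700)²·9.7²/144 = 0.0145891
  stratum Region IV: (5200/8700)²·12.3²/155 = 0.348696
V_st = 0.423702
V_srs = s²/n = 243.0/474 = 0.512658
deff = V_st / V_srs = 0.423702/0.512658 = 0.8265

deff ≈ 0.826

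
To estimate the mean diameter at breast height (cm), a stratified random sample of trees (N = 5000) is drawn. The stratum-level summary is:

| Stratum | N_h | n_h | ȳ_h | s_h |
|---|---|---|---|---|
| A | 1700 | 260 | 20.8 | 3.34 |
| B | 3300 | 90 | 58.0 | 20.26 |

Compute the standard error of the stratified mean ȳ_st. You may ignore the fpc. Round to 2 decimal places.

V̂(ȳ_st) = Σ W_h² s_h²/n_h, with W_h = N_h/N and N = 5000:
  stratum A: (1700/5000)²·3.34²/260 = 0.00495995
  stratum B: (3300/5000)²·20.26²/90 = 1.98666
V̂(ȳ_st) = 1.99162
SE(ȳ_st) = √1.99162 = 1.41125

SE(ȳ_st) ≈ 1.41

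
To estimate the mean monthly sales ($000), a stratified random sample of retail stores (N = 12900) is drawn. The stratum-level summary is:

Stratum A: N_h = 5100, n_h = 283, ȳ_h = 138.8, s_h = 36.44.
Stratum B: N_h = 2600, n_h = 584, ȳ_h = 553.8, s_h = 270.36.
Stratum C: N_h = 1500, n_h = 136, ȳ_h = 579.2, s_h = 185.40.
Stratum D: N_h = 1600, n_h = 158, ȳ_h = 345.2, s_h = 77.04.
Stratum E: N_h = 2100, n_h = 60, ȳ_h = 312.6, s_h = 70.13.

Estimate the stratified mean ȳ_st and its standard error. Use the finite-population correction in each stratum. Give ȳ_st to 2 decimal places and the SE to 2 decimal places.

ȳ_st ≈ 327.55, SE ≈ 3.22

ȳ_st = Σ W_h ȳ_h = (5100·138.8 + 2600·553.8 + 1500·579.2 + 1600·345.2 + 2100·312.6)/12900 = 327.54574
V̂(ȳ_st) = Σ W_h² (1 − n_h/N_h) s_h²/n_h, with W_h = N_h/N and N = 12900:
  stratum A: (5100/12900)²·(1 − 283/5100)·36.44²/283 = 0.692688
  stratum B: (2600/12900)²·(1 − 584/2600)·270.36²/584 = 3.94236
  stratum C: (1500/12900)²·(1 − 136/1500)·185.40²/136 = 3.10747
  stratum D: (1600/12900)²·(1 − 158/1600)·77.04²/158 = 0.520812
  stratum E: (2100/12900)²·(1 − 60/2100)·70.13²/60 = 2.11021
V̂(ȳ_st) = 10.3735
SE(ȳ_st) = √10.3735 = 3.2208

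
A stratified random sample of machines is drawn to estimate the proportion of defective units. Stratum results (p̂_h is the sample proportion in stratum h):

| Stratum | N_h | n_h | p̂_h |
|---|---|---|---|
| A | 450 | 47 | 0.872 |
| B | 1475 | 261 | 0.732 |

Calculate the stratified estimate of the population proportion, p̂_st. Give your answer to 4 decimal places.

N = 1925; stratum weights W_h = N_h/N.
p̂_st = Σ W_h p̂_h = (450·0.872 + 1475·0.732)/1925 = 0.76473

p̂_st ≈ 0.7647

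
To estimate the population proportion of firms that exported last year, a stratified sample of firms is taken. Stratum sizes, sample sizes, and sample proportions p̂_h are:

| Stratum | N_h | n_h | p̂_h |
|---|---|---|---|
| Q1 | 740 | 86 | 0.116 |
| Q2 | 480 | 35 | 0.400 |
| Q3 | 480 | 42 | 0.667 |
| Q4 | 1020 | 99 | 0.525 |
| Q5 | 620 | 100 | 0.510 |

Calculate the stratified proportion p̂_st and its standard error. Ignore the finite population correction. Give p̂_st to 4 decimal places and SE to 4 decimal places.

p̂_st ≈ 0.4340, SE ≈ 0.0253

N = 3340; stratum weights W_h = N_h/N.
p̂_st = Σ W_h p̂_h = (740·0.116 + 480·0.400 + 480·0.667 + 1020·0.525 + 620·0.510)/3340 = 0.43404
V̂(p̂_st) = Σ W_h² p̂_h(1−p̂_h)/(n_h−1):
  stratum Q1: (740/3340)²·0.116·0.884/85 = 5.92191e-05
  stratum Q2: (480/3340)²·0.400·0.600/34 = 0.000145788
  stratum Q3: (480/3340)²·0.667·0.333/41 = 0.000111886
  stratum Q4: (1020/3340)²·0.525·0.475/98 = 0.00023732
  stratum Q5: (620/3340)²·0.510·0.490/99 = 8.69804e-05
V̂(p̂_st) = 0.000641194; SE = √V̂ = 0.0253218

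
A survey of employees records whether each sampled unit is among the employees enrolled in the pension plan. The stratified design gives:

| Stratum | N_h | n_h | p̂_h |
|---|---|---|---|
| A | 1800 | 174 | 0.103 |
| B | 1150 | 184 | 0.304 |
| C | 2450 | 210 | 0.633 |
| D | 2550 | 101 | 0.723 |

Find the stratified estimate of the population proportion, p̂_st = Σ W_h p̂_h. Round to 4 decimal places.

p̂_st ≈ 0.4943

N = 7950; stratum weights W_h = N_h/N.
p̂_st = Σ W_h p̂_h = (1800·0.103 + 1150·0.304 + 2450·0.633 + 2550·0.723)/7950 = 0.49428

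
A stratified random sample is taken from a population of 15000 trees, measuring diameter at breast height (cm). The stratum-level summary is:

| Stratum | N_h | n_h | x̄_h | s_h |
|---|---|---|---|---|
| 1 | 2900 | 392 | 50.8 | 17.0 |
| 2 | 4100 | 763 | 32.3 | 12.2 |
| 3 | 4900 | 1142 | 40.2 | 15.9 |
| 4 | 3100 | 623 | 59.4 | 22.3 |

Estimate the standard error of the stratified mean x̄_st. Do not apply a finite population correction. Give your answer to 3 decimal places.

SE(x̄_st) ≈ 0.316

V̂(x̄_st) = Σ W_h² s_h²/n_h, with W_h = N_h/N and N = 15000:
  stratum 1: (2900/15000)²·17.0²/392 = 0.0275566
  stratum 2: (4100/15000)²·12.2²/763 = 0.0145741
  stratum 3: (4900/15000)²·15.9²/1142 = 0.0236231
  stratum 4: (3100/15000)²·22.3²/623 = 0.0340928
V̂(x̄_st) = 0.0998466
SE(x̄_st) = √0.0998466 = 0.315985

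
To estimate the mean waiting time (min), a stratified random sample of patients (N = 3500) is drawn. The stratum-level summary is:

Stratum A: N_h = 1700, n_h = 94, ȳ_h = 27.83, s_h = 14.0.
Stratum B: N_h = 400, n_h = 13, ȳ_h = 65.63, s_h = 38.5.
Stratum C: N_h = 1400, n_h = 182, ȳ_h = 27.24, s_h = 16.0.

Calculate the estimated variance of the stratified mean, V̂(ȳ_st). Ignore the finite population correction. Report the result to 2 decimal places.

V̂(ȳ_st) ≈ 2.21

V̂(ȳ_st) = Σ W_h² s_h²/n_h, with W_h = N_h/N and N = 3500:
  stratum A: (1700/3500)²·14.0²/94 = 0.491915
  stratum B: (400/3500)²·38.5²/13 = 1.48923
  stratum C: (1400/3500)²·16.0²/182 = 0.225055
V̂(ȳ_st) = 2.2062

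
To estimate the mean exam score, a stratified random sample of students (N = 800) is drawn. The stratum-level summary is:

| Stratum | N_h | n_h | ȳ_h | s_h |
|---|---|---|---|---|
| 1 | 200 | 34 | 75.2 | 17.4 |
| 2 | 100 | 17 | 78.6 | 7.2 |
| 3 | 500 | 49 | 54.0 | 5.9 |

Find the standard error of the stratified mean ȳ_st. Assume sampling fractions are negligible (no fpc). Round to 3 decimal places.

V̂(ȳ_st) = Σ W_h² s_h²/n_h, with W_h = N_h/N and N = 800:
  stratum 1: (200/800)²·17.4²/34 = 0.556544
  stratum 2: (100/800)²·7.2²/17 = 0.0476471
  stratum 3: (500/800)²·5.9²/49 = 0.277503
V̂(ȳ_st) = 0.881694
SE(ȳ_st) = √0.881694 = 0.938986

SE(ȳ_st) ≈ 0.939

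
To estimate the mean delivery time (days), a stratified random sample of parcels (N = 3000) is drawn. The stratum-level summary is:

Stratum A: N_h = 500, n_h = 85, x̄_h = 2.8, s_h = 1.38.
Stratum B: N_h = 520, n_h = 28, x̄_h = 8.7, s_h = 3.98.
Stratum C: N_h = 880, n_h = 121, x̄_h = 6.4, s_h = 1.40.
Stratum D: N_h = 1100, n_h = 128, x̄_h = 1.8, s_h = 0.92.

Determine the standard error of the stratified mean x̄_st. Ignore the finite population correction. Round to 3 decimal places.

V̂(x̄_st) = Σ W_h² s_h²/n_h, with W_h = N_h/N and N = 3000:
  stratum A: (500/3000)²·1.38²/85 = 0.000622353
  stratum B: (520/3000)²·3.98²/28 = 0.016997
  stratum C: (880/3000)²·1.40²/121 = 0.00139378
  stratum D: (1100/3000)²·0.92²/128 = 0.000889014
V̂(x̄_st) = 0.0199021
SE(x̄_st) = √0.0199021 = 0.141075

SE(x̄_st) ≈ 0.141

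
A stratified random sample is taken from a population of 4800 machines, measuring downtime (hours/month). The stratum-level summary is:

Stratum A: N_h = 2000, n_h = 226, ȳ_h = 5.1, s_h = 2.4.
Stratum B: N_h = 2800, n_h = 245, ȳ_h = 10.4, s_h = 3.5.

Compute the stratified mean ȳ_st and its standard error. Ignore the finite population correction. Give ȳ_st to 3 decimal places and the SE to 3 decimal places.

ȳ_st ≈ 8.192, SE ≈ 0.146

ȳ_st = Σ W_h ȳ_h = (2000·5.1 + 2800·10.4)/4800 = 8.19167
V̂(ȳ_st) = Σ W_h² s_h²/n_h, with W_h = N_h/N and N = 4800:
  stratum A: (2000/4800)²·2.4²/226 = 0.00442478
  stratum B: (2800/4800)²·3.5²/245 = 0.0170139
V̂(ȳ_st) = 0.0214387
SE(ȳ_st) = √0.0214387 = 0.146419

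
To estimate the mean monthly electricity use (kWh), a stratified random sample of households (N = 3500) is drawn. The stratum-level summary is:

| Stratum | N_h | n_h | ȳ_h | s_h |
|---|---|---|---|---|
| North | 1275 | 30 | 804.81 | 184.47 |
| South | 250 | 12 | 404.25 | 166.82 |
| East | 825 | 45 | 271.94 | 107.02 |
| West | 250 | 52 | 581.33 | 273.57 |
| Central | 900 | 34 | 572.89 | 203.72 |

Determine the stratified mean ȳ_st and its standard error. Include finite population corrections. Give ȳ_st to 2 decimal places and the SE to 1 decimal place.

ȳ_st ≈ 574.99, SE ≈ 16.0

ȳ_st = Σ W_h ȳ_h = (1275·804.81 + 250·404.25 + 825·271.94 + 250·581.33 + 900·572.89)/3500 = 574.99407
V̂(ȳ_st) = Σ W_h² (1 − n_h/N_h) s_h²/n_h, with W_h = N_h/N and N = 3500:
  stratum North: (1275/3500)²·(1 − 30/1275)·184.47²/30 = 146.985
  stratum South: (250/3500)²·(1 − 12/250)·166.82²/12 = 11.2641
  stratum East: (825/3500)²·(1 − 45/825)·107.02²/45 = 13.37
  stratum West: (250/3500)²·(1 − 52/250)·273.57²/52 = 5.81571
  stratum Central: (900/3500)²·(1 − 34/900)·203.72²/34 = 77.6627
V̂(ȳ_st) = 255.098
SE(ȳ_st) = √255.098 = 15.9718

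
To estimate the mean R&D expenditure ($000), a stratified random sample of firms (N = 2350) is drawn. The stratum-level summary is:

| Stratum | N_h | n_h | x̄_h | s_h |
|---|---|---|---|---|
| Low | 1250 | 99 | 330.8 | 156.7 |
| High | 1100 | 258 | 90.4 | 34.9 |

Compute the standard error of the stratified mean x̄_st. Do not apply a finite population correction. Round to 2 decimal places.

V̂(x̄_st) = Σ W_h² s_h²/n_h, with W_h = N_h/N and N = 2350:
  stratum Low: (1250/2350)²·156.7²/99 = 70.1758
  stratum High: (1100/2350)²·34.9²/258 = 1.03438
V̂(x̄_st) = 71.2101
SE(x̄_st) = √71.2101 = 8.43861

SE(x̄_st) ≈ 8.44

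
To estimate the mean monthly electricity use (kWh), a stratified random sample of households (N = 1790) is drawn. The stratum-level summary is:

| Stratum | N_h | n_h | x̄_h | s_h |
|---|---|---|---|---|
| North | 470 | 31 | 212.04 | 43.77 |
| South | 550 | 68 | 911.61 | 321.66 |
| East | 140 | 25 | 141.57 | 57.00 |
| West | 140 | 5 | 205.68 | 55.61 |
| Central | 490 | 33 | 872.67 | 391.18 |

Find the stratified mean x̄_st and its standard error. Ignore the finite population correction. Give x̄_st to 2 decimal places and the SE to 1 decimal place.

x̄_st = Σ W_h x̄_h = (470·212.04 + 550·911.61 + 140·141.57 + 140·205.68 + 490·872.67)/1790 = 601.82547
V̂(x̄_st) = Σ W_h² s_h²/n_h, with W_h = N_h/N and N = 1790:
  stratum North: (470/1790)²·43.77²/31 = 4.2607
  stratum South: (550/1790)²·321.66²/68 = 143.65
  stratum East: (140/1790)²·57.00²/25 = 0.794986
  stratum West: (140/1790)²·55.61²/5 = 3.78343
  stratum Central: (490/1790)²·391.18²/33 = 347.477
V̂(x̄_st) = 499.965
SE(x̄_st) = √499.965 = 22.3599

x̄_st ≈ 601.83, SE ≈ 22.4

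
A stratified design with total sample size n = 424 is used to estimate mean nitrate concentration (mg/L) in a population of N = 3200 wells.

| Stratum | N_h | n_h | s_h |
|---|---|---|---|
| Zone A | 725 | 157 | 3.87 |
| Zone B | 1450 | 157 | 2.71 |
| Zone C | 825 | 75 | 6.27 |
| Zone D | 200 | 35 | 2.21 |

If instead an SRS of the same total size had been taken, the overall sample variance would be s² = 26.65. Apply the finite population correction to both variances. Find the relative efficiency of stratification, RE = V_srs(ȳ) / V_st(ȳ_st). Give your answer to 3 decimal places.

RE ≈ 1.225

V̂(ȳ_st) = Σ W_h² (1 − n_h/N_h) s_h²/n_h, with W_h = N_h/N and N = 3200:
  stratum Zone A: (725/3200)²·(1 − 157/725)·3.87²/157 = 0.00383627
  stratum Zone B: (1450/3200)²·(1 − 157/1450)·2.71²/157 = 0.00856457
  stratum Zone C: (825/3200)²·(1 − 75/825)·6.27²/75 = 0.031673
  stratum Zone D: (200/3200)²·(1 − 35/200)·2.21²/35 = 0.000449708
V_st = 0.0445235
V_srs = (1 − 424/3200)·26.65/424 = 0.0545256
Relative efficiency = V_srs / V_st = 0.0545256/0.0445235 = 1.2246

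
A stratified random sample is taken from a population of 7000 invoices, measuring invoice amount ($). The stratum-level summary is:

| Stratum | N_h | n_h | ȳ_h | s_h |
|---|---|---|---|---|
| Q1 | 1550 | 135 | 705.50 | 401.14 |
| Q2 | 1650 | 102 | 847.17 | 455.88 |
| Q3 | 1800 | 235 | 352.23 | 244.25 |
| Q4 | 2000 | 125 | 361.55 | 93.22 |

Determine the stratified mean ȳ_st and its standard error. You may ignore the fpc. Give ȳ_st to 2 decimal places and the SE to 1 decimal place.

ȳ_st = Σ W_h ȳ_h = (1550·705.50 + 1650·847.17 + 1800·352.23 + 2000·361.55)/7000 = 549.78136
V̂(ȳ_st) = Σ W_h² s_h²/n_h, with W_h = N_h/N and N = 7000:
  stratum Q1: (1550/7000)²·401.14²/135 = 58.4421
  stratum Q2: (1650/7000)²·455.88²/102 = 113.207
  stratum Q3: (1800/7000)²·244.25²/235 = 16.7861
  stratum Q4: (2000/7000)²·93.22²/125 = 5.67508
V̂(ȳ_st) = 194.11
SE(ȳ_st) = √194.11 = 13.9323

ȳ_st ≈ 549.78, SE ≈ 13.9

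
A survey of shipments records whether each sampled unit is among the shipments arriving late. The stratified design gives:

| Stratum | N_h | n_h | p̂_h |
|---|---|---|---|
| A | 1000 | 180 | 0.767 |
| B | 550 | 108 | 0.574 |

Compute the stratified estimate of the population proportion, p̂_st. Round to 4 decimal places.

N = 1550; stratum weights W_h = N_h/N.
p̂_st = Σ W_h p̂_h = (1000·0.767 + 550·0.574)/1550 = 0.69852

p̂_st ≈ 0.6985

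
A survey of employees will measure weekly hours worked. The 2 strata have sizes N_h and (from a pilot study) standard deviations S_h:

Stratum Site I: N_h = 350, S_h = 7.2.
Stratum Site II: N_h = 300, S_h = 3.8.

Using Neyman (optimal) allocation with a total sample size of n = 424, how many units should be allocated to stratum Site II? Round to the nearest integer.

Neyman allocation: n_h = n · N_h S_h / Σ N_i S_i, with n = 424.
  stratum Site I: N_h·S_h = 350·7.2 = 2520.00
  stratum Site II: N_h·S_h = 300·3.8 = 1140.00
Σ N_h S_h = 3660.00
n for stratum Site II = 424·1140.00/3660.00 = 132.066 → 132

132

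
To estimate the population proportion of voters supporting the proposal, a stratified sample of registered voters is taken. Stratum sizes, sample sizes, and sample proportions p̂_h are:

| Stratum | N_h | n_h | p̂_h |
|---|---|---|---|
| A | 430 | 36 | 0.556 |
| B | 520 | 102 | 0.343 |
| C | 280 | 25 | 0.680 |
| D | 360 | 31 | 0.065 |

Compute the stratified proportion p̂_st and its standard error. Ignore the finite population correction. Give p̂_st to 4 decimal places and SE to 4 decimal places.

N = 1590; stratum weights W_h = N_h/N.
p̂_st = Σ W_h p̂_h = (430·0.556 + 520·0.343 + 280·0.680 + 360·0.065)/1590 = 0.39701
V̂(p̂_st) = Σ W_h² p̂_h(1−p̂_h)/(n_h−1):
  stratum A: (430/1590)²·0.556·0.444/35 = 0.000515861
  stratum B: (520/1590)²·0.343·0.657/101 = 0.000238644
  stratum C: (280/1590)²·0.680·0.320/24 = 0.00028117
  stratum D: (360/1590)²·0.065·0.935/30 = 0.000103852
V̂(p̂_st) = 0.00113953; SE = √V̂ = 0.0337569

p̂_st ≈ 0.3970, SE ≈ 0.0338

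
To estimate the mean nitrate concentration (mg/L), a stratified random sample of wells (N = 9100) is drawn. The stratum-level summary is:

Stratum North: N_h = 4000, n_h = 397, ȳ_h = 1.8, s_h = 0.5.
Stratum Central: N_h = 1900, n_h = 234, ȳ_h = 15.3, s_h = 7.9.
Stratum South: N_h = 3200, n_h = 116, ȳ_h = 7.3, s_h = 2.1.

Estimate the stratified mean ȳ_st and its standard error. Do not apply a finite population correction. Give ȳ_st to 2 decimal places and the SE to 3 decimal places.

ȳ_st = Σ W_h ȳ_h = (4000·1.8 + 1900·15.3 + 3200·7.3)/9100 = 6.55275
V̂(ȳ_st) = Σ W_h² s_h²/n_h, with W_h = N_h/N and N = 9100:
  stratum North: (4000/9100)²·0.5²/397 = 0.000121671
  stratum Central: (1900/9100)²·7.9²/234 = 0.0116269
  stratum South: (3200/9100)²·2.1²/116 = 0.00470108
V̂(ȳ_st) = 0.0164496
SE(ȳ_st) = √0.0164496 = 0.128256

ȳ_st ≈ 6.55, SE ≈ 0.128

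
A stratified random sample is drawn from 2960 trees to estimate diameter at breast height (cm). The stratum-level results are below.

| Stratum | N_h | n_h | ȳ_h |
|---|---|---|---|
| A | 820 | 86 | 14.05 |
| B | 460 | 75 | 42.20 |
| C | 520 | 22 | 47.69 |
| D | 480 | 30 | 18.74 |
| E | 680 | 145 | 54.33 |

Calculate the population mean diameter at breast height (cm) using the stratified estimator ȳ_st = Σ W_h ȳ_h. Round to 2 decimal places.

N = Σ N_h = 2960. Stratum weights W_h = N_h/N.
ȳ_st = (820·14.05 + 460·42.20 + 520·47.69 + 480·18.74 + 680·54.33) / 2960 = 34.3484

ȳ_st ≈ 34.35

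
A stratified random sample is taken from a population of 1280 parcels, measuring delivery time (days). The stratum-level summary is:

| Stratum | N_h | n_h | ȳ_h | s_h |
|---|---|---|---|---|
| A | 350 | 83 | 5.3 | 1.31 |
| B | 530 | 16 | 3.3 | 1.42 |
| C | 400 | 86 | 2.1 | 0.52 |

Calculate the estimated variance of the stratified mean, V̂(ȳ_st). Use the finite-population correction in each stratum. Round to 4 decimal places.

V̂(ȳ_st) = Σ W_h² (1 − n_h/N_h) s_h²/n_h, with W_h = N_h/N and N = 1280:
  stratum A: (350/1280)²·(1 − 83/350)·1.31²/83 = 0.0011793
  stratum B: (530/1280)²·(1 − 16/530)·1.42²/16 = 0.0209544
  stratum C: (400/1280)²·(1 − 86/400)·0.52²/86 = 0.000241034
V̂(ȳ_st) = 0.0223748

V̂(ȳ_st) ≈ 0.0224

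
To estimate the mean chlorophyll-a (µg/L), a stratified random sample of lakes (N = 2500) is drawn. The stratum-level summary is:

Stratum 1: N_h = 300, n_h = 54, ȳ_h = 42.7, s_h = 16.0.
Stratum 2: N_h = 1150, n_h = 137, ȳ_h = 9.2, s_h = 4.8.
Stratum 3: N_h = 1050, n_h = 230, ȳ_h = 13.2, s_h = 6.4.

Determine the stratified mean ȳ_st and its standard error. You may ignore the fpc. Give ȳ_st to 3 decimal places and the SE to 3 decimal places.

ȳ_st ≈ 14.900, SE ≈ 0.368

ȳ_st = Σ W_h ȳ_h = (300·42.7 + 1150·9.2 + 1050·13.2)/2500 = 14.90000
V̂(ȳ_st) = Σ W_h² s_h²/n_h, with W_h = N_h/N and N = 2500:
  stratum 1: (300/2500)²·16.0²/54 = 0.0682667
  stratum 2: (1150/2500)²·4.8²/137 = 0.0355859
  stratum 3: (1050/2500)²·6.4²/230 = 0.0314145
V̂(ȳ_st) = 0.135267
SE(ȳ_st) = √0.135267 = 0.367787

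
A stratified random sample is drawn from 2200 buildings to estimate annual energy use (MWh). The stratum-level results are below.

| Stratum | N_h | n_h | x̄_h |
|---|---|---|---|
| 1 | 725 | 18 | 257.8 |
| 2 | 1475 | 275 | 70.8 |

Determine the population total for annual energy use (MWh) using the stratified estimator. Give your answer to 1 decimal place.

τ̂_st = Σ N_h x̄_h = 725·257.8 + 1475·70.8 = 291335.0

τ̂_st ≈ 291335.0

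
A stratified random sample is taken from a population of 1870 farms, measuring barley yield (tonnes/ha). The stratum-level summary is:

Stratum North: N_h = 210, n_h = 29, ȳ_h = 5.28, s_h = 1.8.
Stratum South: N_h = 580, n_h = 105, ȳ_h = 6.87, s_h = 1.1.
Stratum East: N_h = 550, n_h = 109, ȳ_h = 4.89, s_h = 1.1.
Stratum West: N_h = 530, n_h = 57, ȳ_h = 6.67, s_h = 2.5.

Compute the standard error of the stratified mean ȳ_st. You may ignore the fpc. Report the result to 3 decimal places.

SE(ȳ_st) ≈ 0.111

V̂(ȳ_st) = Σ W_h² s_h²/n_h, with W_h = N_h/N and N = 1870:
  stratum North: (210/1870)²·1.8²/29 = 0.00140897
  stratum South: (580/1870)²·1.1²/105 = 0.00110858
  stratum East: (550/1870)²·1.1²/109 = 0.000960287
  stratum West: (530/1870)²·2.5²/57 = 0.00880793
V̂(ȳ_st) = 0.0122858
SE(ȳ_st) = √0.0122858 = 0.110841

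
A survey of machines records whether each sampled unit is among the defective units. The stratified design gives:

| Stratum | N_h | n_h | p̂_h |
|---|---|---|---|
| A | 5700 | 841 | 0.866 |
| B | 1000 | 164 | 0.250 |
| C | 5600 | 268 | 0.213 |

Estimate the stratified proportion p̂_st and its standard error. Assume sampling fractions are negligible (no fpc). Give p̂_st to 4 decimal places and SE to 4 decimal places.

N = 12300; stratum weights W_h = N_h/N.
p̂_st = Σ W_h p̂_h = (5700·0.866 + 1000·0.250 + 5600·0.213)/12300 = 0.51862
V̂(p̂_st) = Σ W_h² p̂_h(1−p̂_h)/(n_h−1):
  stratum A: (5700/12300)²·0.866·0.134/840 = 2.96676e-05
  stratum B: (1000/12300)²·0.250·0.750/163 = 7.60332e-06
  stratum C: (5600/12300)²·0.213·0.787/267 = 0.000130139
V̂(p̂_st) = 0.00016741; SE = √V̂ = 0.0129387

p̂_st ≈ 0.5186, SE ≈ 0.0129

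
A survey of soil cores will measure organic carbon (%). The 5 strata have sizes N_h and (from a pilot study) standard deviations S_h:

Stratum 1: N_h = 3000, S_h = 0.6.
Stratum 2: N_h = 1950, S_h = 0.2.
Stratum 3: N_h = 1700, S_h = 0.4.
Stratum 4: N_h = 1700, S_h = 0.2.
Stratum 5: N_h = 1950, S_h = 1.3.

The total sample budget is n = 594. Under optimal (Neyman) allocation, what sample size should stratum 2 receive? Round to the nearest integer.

Neyman allocation: n_h = n · N_h S_h / Σ N_i S_i, with n = 594.
  stratum 1: N_h·S_h = 3000·0.6 = 1800.00
  stratum 2: N_h·S_h = 1950·0.2 = 390.00
  stratum 3: N_h·S_h = 1700·0.4 = 680.00
  stratum 4: N_h·S_h = 1700·0.2 = 340.00
  stratum 5: N_h·S_h = 1950·1.3 = 2535.00
Σ N_h S_h = 5745.00
n for stratum 2 = 594·390.00/5745.00 = 40.324 → 40

40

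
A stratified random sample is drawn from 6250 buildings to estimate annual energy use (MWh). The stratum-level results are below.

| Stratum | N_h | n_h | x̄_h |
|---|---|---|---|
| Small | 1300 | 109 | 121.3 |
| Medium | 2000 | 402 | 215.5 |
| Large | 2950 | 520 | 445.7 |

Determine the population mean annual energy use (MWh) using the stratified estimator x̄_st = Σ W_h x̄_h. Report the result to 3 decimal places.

x̄_st ≈ 304.561

N = Σ N_h = 6250. Stratum weights W_h = N_h/N.
x̄_st = (1300·121.3 + 2000·215.5 + 2950·445.7) / 6250 = 304.56080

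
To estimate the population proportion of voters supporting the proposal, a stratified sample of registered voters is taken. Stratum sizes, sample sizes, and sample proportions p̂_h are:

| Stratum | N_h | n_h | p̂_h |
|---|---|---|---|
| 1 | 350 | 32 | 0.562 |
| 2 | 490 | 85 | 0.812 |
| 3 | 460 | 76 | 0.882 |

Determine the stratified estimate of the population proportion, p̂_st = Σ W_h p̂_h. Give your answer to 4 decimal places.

p̂_st ≈ 0.7695

N = 1300; stratum weights W_h = N_h/N.
p̂_st = Σ W_h p̂_h = (350·0.562 + 490·0.812 + 460·0.882)/1300 = 0.76946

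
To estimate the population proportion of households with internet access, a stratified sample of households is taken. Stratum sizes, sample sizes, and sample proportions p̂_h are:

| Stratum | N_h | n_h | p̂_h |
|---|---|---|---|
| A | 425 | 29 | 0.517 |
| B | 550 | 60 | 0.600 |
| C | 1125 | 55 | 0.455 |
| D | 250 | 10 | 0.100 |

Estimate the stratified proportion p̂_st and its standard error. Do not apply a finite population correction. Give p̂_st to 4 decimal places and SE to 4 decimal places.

N = 2350; stratum weights W_h = N_h/N.
p̂_st = Σ W_h p̂_h = (425·0.517 + 550·0.600 + 1125·0.455 + 250·0.100)/2350 = 0.46238
V̂(p̂_st) = Σ W_h² p̂_h(1−p̂_h)/(n_h−1):
  stratum A: (425/2350)²·0.517·0.483/28 = 0.00029169
  stratum B: (550/2350)²·0.600·0.400/59 = 0.000222817
  stratum C: (1125/2350)²·0.455·0.545/54 = 0.00105241
  stratum D: (250/2350)²·0.100·0.900/9 = 0.000113173
V̂(p̂_st) = 0.00168009; SE = √V̂ = 0.0409889

p̂_st ≈ 0.4624, SE ≈ 0.0410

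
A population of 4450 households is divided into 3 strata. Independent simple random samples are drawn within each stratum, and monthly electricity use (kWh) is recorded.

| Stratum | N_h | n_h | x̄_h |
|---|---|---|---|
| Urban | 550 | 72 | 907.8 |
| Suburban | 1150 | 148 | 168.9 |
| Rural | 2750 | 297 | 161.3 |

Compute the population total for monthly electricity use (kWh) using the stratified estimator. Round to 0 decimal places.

τ̂_st ≈ 1137100

τ̂_st = Σ N_h x̄_h = 550·907.8 + 1150·168.9 + 2750·161.3 = 1137100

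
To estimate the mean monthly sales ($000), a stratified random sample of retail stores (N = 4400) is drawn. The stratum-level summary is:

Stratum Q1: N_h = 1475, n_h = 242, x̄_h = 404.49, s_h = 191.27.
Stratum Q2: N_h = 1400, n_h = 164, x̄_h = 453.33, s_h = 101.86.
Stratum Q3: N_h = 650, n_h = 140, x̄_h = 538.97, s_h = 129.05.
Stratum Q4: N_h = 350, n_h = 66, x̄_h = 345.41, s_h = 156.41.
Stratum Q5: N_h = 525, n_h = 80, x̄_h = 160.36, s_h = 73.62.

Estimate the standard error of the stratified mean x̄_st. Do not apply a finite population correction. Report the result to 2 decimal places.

SE(x̄_st) ≈ 5.41

V̂(x̄_st) = Σ W_h² s_h²/n_h, with W_h = N_h/N and N = 4400:
  stratum Q1: (1475/4400)²·191.27²/242 = 16.9886
  stratum Q2: (1400/4400)²·101.86²/164 = 6.40493
  stratum Q3: (650/4400)²·129.05²/140 = 2.59603
  stratum Q4: (350/4400)²·156.41²/66 = 2.34539
  stratum Q5: (525/4400)²·73.62²/80 = 0.964528
V̂(x̄_st) = 29.2995
SE(x̄_st) = √29.2995 = 5.4129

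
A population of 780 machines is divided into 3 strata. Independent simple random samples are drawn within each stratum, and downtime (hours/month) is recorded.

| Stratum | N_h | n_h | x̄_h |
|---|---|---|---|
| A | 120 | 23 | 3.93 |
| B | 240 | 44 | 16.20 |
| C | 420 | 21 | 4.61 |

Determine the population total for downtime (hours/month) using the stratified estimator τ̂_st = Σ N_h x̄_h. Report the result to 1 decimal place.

τ̂_st = Σ N_h x̄_h = 120·3.93 + 240·16.20 + 420·4.61 = 6295.8

τ̂_st ≈ 6295.8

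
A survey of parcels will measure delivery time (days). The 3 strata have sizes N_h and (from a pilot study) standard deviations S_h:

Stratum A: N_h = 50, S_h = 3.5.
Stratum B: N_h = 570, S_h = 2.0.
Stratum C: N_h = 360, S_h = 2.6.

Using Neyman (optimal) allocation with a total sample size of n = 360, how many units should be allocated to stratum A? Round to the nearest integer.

28

Neyman allocation: n_h = n · N_h S_h / Σ N_i S_i, with n = 360.
  stratum A: N_h·S_h = 50·3.5 = 175.00
  stratum B: N_h·S_h = 570·2.0 = 1140.00
  stratum C: N_h·S_h = 360·2.6 = 936.00
Σ N_h S_h = 2251.00
n for stratum A = 360·175.00/2251.00 = 27.988 → 28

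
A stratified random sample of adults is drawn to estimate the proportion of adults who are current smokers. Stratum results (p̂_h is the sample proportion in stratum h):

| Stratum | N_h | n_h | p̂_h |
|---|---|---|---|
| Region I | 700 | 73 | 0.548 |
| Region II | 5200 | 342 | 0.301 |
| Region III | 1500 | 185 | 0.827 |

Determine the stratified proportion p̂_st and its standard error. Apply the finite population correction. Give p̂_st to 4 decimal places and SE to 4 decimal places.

N = 7400; stratum weights W_h = N_h/N.
p̂_st = Σ W_h p̂_h = (700·0.548 + 5200·0.301 + 1500·0.827)/7400 = 0.43099
V̂(p̂_st) = Σ W_h² (1 − n_h/N_h) p̂_h(1−p̂_h)/(n_h−1):
  stratum Region I: (700/7400)²·(1 − 73/700)·0.548·0.452/72 = 2.75733e-05
  stratum Region II: (5200/7400)²·(1 − 342/5200)·0.301·0.699/341 = 0.000284634
  stratum Region III: (1500/7400)²·(1 − 185/1500)·0.827·0.173/184 = 2.80083e-05
V̂(p̂_st) = 0.000340216; SE = √V̂ = 0.0184449

p̂_st ≈ 0.4310, SE ≈ 0.0184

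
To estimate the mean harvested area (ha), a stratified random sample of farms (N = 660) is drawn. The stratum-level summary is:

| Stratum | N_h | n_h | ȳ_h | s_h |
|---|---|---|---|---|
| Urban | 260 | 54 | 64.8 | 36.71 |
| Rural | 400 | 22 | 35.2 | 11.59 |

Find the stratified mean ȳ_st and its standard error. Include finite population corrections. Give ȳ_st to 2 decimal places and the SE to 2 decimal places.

ȳ_st ≈ 46.86, SE ≈ 2.28

ȳ_st = Σ W_h ȳ_h = (260·64.8 + 400·35.2)/660 = 46.86061
V̂(ȳ_st) = Σ W_h² (1 − n_h/N_h) s_h²/n_h, with W_h = N_h/N and N = 660:
  stratum Urban: (260/660)²·(1 − 54/260)·36.71²/54 = 3.06851
  stratum Rural: (400/660)²·(1 − 22/400)·11.59²/22 = 2.11938
V̂(ȳ_st) = 5.18789
SE(ȳ_st) = √5.18789 = 2.27769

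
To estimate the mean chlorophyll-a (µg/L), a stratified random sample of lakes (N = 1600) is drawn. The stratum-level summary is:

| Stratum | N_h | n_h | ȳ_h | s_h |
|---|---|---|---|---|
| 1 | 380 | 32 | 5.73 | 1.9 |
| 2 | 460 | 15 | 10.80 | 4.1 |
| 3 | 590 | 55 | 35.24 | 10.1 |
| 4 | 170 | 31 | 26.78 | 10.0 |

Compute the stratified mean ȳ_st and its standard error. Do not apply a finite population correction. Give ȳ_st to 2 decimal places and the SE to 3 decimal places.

ȳ_st = Σ W_h ȳ_h = (380·5.73 + 460·10.80 + 590·35.24 + 170·26.78)/1600 = 20.30600
V̂(ȳ_st) = Σ W_h² s_h²/n_h, with W_h = N_h/N and N = 1600:
  stratum 1: (380/1600)²·1.9²/32 = 0.00636333
  stratum 2: (460/1600)²·4.1²/15 = 0.0926301
  stratum 3: (590/1600)²·10.1²/55 = 0.252199
  stratum 4: (170/1600)²·10.0²/31 = 0.0364163
V̂(ȳ_st) = 0.387609
SE(ȳ_st) = √0.387609 = 0.622583

ȳ_st ≈ 20.31, SE ≈ 0.623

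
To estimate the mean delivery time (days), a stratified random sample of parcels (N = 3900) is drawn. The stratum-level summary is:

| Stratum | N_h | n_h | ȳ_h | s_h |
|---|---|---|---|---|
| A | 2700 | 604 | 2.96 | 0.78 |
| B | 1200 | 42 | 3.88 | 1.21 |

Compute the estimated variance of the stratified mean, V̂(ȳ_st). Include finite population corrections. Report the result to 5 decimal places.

V̂(ȳ_st) = Σ W_h² (1 − n_h/N_h) s_h²/n_h, with W_h = N_h/N and N = 3900:
  stratum A: (2700/3900)²·(1 − 604/2700)·0.78²/604 = 0.000374781
  stratum B: (1200/3900)²·(1 − 42/1200)·1.21²/42 = 0.0031848
V̂(ȳ_st) = 0.00355958

V̂(ȳ_st) ≈ 0.00356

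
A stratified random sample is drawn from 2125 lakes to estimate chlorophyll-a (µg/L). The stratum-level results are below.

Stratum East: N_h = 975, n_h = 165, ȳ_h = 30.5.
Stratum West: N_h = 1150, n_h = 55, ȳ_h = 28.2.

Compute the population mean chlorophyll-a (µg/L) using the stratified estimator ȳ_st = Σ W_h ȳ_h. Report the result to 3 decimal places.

N = Σ N_h = 2125. Stratum weights W_h = N_h/N.
ȳ_st = (975·30.5 + 1150·28.2) / 2125 = 29.25529

ȳ_st ≈ 29.255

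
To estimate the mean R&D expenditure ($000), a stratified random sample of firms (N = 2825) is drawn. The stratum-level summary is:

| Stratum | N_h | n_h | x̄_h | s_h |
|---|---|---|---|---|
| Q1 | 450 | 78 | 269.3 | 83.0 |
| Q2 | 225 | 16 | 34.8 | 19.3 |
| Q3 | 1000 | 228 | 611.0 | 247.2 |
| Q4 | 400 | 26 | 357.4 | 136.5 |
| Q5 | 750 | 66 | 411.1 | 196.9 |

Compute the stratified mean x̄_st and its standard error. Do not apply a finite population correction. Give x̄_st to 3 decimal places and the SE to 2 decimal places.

x̄_st ≈ 421.699, SE ≈ 9.58

x̄_st = Σ W_h x̄_h = (450·269.3 + 225·34.8 + 1000·611.0 + 400·357.4 + 750·411.1)/2825 = 421.69912
V̂(x̄_st) = Σ W_h² s_h²/n_h, with W_h = N_h/N and N = 2825:
  stratum Q1: (450/2825)²·83.0²/78 = 2.24104
  stratum Q2: (225/2825)²·19.3²/16 = 0.14768
  stratum Q3: (1000/2825)²·247.2²/228 = 33.5834
  stratum Q4: (400/2825)²·136.5²/26 = 14.3673
  stratum Q5: (750/2825)²·196.9²/66 = 41.4031
V̂(x̄_st) = 91.7426
SE(x̄_st) = √91.7426 = 9.57823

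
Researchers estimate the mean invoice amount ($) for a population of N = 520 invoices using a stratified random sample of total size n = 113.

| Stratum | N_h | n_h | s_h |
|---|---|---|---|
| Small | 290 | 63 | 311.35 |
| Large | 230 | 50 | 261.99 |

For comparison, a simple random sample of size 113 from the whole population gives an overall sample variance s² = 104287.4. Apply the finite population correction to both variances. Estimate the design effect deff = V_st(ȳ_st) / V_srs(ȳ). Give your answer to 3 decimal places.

deff ≈ 0.810

V̂(ȳ_st) = Σ W_h² (1 − n_h/N_h) s_h²/n_h, with W_h = N_h/N and N = 520:
  stratum Small: (290/520)²·(1 − 63/290)·311.35²/63 = 374.606
  stratum Large: (230/520)²·(1 − 50/230)·261.99²/50 = 210.181
V_st = 584.786
V_srs = (1 − 113/520)·104287.4/113 = 722.345
deff = V_st / V_srs = 584.786/722.345 = 0.8096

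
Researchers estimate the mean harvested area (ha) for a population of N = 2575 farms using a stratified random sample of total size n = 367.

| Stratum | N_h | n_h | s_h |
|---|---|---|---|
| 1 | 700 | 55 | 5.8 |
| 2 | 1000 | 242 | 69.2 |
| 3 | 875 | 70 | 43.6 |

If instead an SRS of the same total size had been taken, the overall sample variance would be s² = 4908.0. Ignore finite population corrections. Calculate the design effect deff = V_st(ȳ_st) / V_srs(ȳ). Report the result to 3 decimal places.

deff ≈ 0.461

V̂(ȳ_st) = Σ W_h² s_h²/n_h, with W_h = N_h/N and N = 2575:
  stratum 1: (700/2575)²·5.8²/55 = 0.0451996
  stratum 2: (1000/2575)²·69.2²/242 = 2.9843
  stratum 3: (875/2575)²·43.6²/70 = 3.13571
V_st = 6.16521
V_srs = s²/n = 4908.0/367 = 13.3733
deff = V_st / V_srs = 6.16521/13.3733 = 0.4610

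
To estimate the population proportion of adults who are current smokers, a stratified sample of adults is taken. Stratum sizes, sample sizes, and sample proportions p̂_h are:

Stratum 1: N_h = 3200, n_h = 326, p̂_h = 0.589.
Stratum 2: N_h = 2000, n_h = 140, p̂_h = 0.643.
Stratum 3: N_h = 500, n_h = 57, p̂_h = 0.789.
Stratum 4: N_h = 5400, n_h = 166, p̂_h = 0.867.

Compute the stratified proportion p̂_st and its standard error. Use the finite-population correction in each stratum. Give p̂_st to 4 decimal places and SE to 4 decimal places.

N = 11100; stratum weights W_h = N_h/N.
p̂_st = Σ W_h p̂_h = (3200·0.589 + 2000·0.643 + 500·0.789 + 5400·0.867)/11100 = 0.74298
V̂(p̂_st) = Σ W_h² (1 − n_h/N_h) p̂_h(1−p̂_h)/(n_h−1):
  stratum 1: (3200/11100)²·(1 − 326/3200)·0.589·0.411/325 = 5.55987e-05
  stratum 2: (2000/11100)²·(1 − 140/2000)·0.643·0.357/139 = 4.9861e-05
  stratum 3: (500/11100)²·(1 − 57/500)·0.789·0.211/56 = 5.3444e-06
  stratum 4: (5400/11100)²·(1 − 166/5400)·0.867·0.133/165 = 0.000160313
V̂(p̂_st) = 0.000271117; SE = √V̂ = 0.0164656

p̂_st ≈ 0.7430, SE ≈ 0.0165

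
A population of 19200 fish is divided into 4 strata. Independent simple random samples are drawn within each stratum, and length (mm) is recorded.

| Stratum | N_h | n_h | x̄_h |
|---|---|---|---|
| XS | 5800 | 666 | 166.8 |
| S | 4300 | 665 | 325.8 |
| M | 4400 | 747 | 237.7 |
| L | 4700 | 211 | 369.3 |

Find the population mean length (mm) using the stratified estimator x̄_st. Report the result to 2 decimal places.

x̄_st ≈ 268.23

N = Σ N_h = 19200. Stratum weights W_h = N_h/N.
x̄_st = (5800·166.8 + 4300·325.8 + 4400·237.7 + 4700·369.3) / 19200 = 268.2276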